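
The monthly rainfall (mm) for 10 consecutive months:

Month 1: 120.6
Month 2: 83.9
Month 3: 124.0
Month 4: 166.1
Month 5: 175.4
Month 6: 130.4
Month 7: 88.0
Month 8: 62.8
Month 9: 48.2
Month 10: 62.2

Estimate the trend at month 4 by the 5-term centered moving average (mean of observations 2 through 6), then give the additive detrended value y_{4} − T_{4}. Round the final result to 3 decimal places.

30.140

Trend T_4 = (83.9 + 124.0 + 166.1 + 175.4 + 130.4) / 5 = 679.8/5 = 135.96000
Detrended value: 166.1 − 135.96000 = 30.140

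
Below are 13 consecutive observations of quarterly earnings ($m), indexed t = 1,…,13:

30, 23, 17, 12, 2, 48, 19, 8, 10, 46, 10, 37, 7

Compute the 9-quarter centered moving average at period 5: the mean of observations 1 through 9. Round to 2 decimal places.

Sum of periods 1–9: 30 + 23 + 17 + 12 + 2 + 48 + 19 + 8 + 10 = 169
Divide by 9: 169 / 9 = 18.78

18.78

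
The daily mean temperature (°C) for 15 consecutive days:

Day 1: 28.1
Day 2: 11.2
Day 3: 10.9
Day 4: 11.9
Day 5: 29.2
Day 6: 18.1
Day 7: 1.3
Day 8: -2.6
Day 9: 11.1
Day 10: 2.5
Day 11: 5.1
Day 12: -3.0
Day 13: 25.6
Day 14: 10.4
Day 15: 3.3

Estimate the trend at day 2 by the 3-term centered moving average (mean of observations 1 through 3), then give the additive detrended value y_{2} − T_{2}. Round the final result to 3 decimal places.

Trend T_2 = (28.1 + 11.2 + 10.9) / 3 = 50.2/3 = 16.73333
Detrended value: 11.2 − 16.73333 = -5.533

-5.533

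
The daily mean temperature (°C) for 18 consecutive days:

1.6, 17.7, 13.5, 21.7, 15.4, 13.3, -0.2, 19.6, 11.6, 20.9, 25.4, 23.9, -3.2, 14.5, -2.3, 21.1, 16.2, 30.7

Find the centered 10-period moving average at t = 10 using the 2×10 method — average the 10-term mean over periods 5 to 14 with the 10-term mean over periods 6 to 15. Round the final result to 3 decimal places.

13.235

Sum over 5–14: 15.4 + 13.3 + (-0.2) + 19.6 + 11.6 + 20.9 + 25.4 + 23.9 + (-3.2) + 14.5 = 141.2
Sum over 6–15: 13.3 + (-0.2) + 19.6 + 11.6 + 20.9 + 25.4 + 23.9 + (-3.2) + 14.5 + (-2.3) = 123.5
CMA at t=10 = (141.2 + 123.5) / (2·10) = 264.7 / 20 = 13.235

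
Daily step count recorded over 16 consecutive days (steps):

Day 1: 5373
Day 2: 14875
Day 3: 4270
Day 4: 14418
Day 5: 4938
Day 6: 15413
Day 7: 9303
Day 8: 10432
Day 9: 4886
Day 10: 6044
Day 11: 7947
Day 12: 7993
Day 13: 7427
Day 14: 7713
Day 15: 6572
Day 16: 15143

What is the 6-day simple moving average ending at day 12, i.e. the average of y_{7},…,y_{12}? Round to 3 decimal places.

Sum of periods 7–12: 9303 + 10432 + 4886 + 6044 + 7947 + 7993 = 46605
Divide by 6: 46605 / 6 = 7767.500

7767.500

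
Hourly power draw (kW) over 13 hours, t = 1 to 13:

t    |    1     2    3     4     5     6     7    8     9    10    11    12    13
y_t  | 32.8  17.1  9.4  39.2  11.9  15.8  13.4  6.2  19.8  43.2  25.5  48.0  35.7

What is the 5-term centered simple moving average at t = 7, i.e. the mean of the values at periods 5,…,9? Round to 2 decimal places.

Sum of periods 5–9: 11.9 + 15.8 + 13.4 + 6.2 + 19.8 = 67.1
Divide by 5: 67.1 / 5 = 13.42

13.42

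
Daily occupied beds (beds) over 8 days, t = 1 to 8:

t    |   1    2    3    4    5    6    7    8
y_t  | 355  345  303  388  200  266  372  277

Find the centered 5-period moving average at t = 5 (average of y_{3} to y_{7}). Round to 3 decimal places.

305.800

Sum of periods 3–7: 303 + 388 + 200 + 266 + 372 = 1529
Divide by 5: 1529 / 5 = 305.800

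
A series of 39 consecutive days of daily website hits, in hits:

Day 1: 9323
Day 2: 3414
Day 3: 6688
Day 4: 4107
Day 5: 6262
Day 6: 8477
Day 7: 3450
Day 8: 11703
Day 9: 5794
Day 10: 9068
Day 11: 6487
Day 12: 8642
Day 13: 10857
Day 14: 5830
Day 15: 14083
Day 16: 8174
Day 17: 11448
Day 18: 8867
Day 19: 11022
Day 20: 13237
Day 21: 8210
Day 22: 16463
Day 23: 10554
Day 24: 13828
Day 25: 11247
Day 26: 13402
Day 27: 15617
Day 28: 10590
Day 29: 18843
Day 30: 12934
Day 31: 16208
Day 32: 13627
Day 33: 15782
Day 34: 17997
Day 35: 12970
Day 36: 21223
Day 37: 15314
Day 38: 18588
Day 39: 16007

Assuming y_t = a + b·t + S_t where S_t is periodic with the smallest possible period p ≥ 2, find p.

First differences y_{t+1} − y_t: -5909, 3274, -2581, 2155, 2215, -5027, 8253, -5909, 3274, -2581, 2155, 2215, -5027, 8253, -5909, 3274, …
The difference pattern repeats every 7 terms and not for any smaller step, so p = 7.

7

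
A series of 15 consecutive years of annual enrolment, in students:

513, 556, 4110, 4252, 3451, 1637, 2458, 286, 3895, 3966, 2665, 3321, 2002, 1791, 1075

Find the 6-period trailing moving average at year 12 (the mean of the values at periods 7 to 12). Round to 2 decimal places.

Sum of periods 7–12: 2458 + 286 + 3895 + 3966 + 2665 + 3321 = 16591
Divide by 6: 16591 / 6 = 2765.17

2765.17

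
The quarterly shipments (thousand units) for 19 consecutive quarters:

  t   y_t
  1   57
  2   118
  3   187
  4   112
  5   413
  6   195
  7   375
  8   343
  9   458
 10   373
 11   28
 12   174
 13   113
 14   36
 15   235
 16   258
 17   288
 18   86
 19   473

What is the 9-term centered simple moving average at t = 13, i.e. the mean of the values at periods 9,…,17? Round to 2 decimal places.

218.11

Sum of periods 9–17: 458 + 373 + 28 + 174 + 113 + 36 + 235 + 258 + 288 = 1963
Divide by 9: 1963 / 9 = 218.11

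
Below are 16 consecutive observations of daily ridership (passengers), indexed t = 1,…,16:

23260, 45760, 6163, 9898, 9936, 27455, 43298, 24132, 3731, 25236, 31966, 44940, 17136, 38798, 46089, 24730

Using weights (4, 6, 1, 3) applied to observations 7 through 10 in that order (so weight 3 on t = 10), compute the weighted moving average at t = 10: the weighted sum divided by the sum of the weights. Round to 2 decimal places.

Weighted sum: 4·43298 + 6·24132 + 1·3731 + 3·25236 = 173192 + 144792 + 3731 + 75708 = 397423
Weight total: 4 + 6 + 1 + 3 = 14
WMA = 397423 / 14 = 28387.36

28387.36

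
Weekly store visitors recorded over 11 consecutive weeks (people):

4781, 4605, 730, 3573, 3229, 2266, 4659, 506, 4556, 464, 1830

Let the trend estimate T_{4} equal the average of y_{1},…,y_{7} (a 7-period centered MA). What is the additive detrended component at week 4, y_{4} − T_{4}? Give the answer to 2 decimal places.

166.86

Trend T_4 = (4781 + 4605 + 730 + 3573 + 3229 + 2266 + 4659) / 7 = 23843/7 = 3406.1429
Detrended value: 3573 − 3406.1429 = 166.86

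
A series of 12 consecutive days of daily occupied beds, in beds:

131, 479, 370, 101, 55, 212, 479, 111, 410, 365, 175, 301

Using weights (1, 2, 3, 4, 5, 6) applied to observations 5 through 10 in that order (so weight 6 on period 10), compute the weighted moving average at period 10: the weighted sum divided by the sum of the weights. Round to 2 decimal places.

Weighted sum: 1·55 + 2·212 + 3·479 + 4·111 + 5·410 + 6·365 = 55 + 424 + 1437 + 444 + 2050 + 2190 = 6600
Weight total: 1 + 2 + 3 + 4 + 5 + 6 = 21
WMA = 6600 / 21 = 314.29

314.29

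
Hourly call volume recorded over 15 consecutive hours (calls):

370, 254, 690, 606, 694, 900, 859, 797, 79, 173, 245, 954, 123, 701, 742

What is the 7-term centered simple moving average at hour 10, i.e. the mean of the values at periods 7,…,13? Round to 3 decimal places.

461.429

Sum of periods 7–13: 859 + 797 + 79 + 173 + 245 + 954 + 123 = 3230
Divide by 7: 3230 / 7 = 461.429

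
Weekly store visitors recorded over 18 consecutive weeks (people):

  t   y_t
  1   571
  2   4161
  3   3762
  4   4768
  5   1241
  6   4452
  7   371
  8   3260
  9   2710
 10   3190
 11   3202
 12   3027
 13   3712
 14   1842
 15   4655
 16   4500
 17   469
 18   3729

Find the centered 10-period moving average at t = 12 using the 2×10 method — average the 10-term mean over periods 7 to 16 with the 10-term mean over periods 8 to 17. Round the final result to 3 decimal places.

3051.800

Sum over 7–16: 371 + 3260 + 2710 + 3190 + 3202 + 3027 + 3712 + 1842 + 4655 + 4500 = 30469
Sum over 8–17: 3260 + 2710 + 3190 + 3202 + 3027 + 3712 + 1842 + 4655 + 4500 + 469 = 30567
CMA at t=12 = (30469 + 30567) / (2·10) = 61036 / 20 = 3051.800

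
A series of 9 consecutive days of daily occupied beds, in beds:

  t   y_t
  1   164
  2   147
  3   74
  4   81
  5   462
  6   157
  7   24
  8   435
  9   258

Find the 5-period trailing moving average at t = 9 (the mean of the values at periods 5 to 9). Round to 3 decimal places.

Sum of periods 5–9: 462 + 157 + 24 + 435 + 258 = 1336
Divide by 5: 1336 / 5 = 267.200

267.200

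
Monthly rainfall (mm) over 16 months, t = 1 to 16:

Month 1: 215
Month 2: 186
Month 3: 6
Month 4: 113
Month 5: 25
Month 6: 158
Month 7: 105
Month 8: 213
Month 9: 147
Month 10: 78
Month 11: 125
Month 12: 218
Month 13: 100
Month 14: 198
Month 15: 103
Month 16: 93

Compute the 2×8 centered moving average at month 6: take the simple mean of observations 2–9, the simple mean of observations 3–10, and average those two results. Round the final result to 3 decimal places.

Sum over 2–9: 186 + 6 + 113 + 25 + 158 + 105 + 213 + 147 = 953
Sum over 3–10: 6 + 113 + 25 + 158 + 105 + 213 + 147 + 78 = 845
CMA at t=6 = (953 + 845) / (2·8) = 1798 / 16 = 112.375

112.375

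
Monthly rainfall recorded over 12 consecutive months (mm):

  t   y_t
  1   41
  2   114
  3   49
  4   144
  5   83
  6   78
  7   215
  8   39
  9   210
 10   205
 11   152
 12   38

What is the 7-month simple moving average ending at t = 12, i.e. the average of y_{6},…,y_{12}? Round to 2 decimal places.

Sum of periods 6–12: 78 + 215 + 39 + 210 + 205 + 152 + 38 = 937
Divide by 7: 937 / 7 = 133.86

133.86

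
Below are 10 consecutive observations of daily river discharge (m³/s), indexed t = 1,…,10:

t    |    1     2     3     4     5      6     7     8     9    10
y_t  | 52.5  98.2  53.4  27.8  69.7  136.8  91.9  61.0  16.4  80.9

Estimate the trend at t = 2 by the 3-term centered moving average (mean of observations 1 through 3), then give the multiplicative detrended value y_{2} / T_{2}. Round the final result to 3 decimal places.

Trend T_2 = (52.5 + 98.2 + 53.4) / 3 = 204.1/3 = 68.03333
Ratio to trend: 98.2 / 68.03333 = 1.443

1.443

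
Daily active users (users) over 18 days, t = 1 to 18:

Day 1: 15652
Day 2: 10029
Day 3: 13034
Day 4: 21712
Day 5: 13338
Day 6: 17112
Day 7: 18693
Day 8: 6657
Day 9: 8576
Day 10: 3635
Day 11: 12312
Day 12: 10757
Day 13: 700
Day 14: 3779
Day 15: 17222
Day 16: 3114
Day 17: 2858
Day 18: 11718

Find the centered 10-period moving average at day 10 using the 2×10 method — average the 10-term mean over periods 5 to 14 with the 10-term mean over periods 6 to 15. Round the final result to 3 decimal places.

Sum over 5–14: 13338 + 17112 + 18693 + 6657 + 8576 + 3635 + 12312 + 10757 + 700 + 3779 = 95559
Sum over 6–15: 17112 + 18693 + 6657 + 8576 + 3635 + 12312 + 10757 + 700 + 3779 + 17222 = 99443
CMA at t=10 = (95559 + 99443) / (2·10) = 195002 / 20 = 9750.100

9750.100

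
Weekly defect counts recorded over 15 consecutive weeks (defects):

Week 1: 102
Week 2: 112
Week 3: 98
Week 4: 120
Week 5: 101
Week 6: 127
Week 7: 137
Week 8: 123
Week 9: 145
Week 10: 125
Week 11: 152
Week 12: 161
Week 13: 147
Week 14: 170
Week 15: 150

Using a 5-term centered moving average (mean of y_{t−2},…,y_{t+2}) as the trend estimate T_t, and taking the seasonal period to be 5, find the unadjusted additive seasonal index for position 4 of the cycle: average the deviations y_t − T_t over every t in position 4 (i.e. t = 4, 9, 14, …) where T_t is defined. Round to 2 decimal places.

8.50

Season position 4 occurs at t = 4, 9 (where T_t is defined).
t=4: T_4 = 111.6000; y_4 − T_4 = 120 − 111.6000 = 8.4000
t=9: T_9 = 136.4000; y_9 − T_9 = 145 − 136.4000 = 8.6000
Mean deviation: (8.4000 + 8.6000) / 2 = 8.50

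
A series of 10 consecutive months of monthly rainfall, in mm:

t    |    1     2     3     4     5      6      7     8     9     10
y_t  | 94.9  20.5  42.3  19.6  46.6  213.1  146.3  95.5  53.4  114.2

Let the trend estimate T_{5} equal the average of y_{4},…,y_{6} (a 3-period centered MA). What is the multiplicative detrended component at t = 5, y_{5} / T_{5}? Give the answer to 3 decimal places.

Trend T_5 = (19.6 + 46.6 + 213.1) / 3 = 279.3/3 = 93.10000
Ratio to trend: 46.6 / 93.10000 = 0.501

0.501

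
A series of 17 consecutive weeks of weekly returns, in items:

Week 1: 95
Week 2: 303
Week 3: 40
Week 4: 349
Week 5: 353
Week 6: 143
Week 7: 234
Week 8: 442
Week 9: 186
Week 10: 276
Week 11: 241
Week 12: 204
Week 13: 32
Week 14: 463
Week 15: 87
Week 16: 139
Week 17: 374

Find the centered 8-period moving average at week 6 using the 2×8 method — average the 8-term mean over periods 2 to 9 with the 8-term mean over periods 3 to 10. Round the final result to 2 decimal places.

254.56

Sum over 2–9: 303 + 40 + 349 + 353 + 143 + 234 + 442 + 186 = 2050
Sum over 3–10: 40 + 349 + 353 + 143 + 234 + 442 + 186 + 276 = 2023
CMA at t=6 = (2050 + 2023) / (2·8) = 4073 / 16 = 254.56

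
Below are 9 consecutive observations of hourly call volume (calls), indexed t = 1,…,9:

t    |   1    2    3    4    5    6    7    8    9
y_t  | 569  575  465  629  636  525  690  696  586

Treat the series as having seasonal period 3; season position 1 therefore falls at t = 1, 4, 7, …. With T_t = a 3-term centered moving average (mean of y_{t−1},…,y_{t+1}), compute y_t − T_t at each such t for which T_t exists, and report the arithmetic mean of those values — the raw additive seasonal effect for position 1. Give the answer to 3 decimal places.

52.667

Season position 1 occurs at t = 4, 7 (where T_t is defined).
t=4: T_4 = 576.66667; y_4 − T_4 = 629 − 576.66667 = 52.33333
t=7: T_7 = 637.00000; y_7 − T_7 = 690 − 637.00000 = 53.00000
Mean deviation: (52.33333 + 53.00000) / 2 = 52.667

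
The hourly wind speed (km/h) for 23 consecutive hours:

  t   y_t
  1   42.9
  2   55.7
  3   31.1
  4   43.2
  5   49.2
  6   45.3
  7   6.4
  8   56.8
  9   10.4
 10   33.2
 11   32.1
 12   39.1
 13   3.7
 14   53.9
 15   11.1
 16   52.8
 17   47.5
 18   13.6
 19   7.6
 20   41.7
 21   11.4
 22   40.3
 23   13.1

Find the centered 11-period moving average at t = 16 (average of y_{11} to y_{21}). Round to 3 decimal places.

28.591

Sum of periods 11–21: 32.1 + 39.1 + 3.7 + 53.9 + 11.1 + 52.8 + 47.5 + 13.6 + 7.6 + 41.7 + 11.4 = 314.5
Divide by 11: 314.5 / 11 = 28.591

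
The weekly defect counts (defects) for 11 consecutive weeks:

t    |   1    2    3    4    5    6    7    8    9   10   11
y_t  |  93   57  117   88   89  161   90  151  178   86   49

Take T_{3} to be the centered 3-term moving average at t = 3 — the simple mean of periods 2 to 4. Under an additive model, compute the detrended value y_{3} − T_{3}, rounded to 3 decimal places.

29.667

Trend T_3 = (57 + 117 + 88) / 3 = 262/3 = 87.33333
Detrended value: 117 − 87.33333 = 29.667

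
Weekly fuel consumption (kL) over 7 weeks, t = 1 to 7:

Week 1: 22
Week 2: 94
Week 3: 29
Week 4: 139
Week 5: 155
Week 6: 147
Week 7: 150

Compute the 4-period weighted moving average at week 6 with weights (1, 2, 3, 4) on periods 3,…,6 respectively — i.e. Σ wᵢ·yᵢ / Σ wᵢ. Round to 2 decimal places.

136.00

Weighted sum: 1·29 + 2·139 + 3·155 + 4·147 = 29 + 278 + 465 + 588 = 1360
Weight total: 1 + 2 + 3 + 4 = 10
WMA = 1360 / 10 = 136.00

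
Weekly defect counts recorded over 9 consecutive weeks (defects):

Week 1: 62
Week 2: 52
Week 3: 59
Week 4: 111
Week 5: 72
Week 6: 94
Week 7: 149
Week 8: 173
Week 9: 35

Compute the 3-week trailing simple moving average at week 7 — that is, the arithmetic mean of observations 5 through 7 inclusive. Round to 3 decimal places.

105.000

Sum of periods 5–7: 72 + 94 + 149 = 315
Divide by 3: 315 / 3 = 105.000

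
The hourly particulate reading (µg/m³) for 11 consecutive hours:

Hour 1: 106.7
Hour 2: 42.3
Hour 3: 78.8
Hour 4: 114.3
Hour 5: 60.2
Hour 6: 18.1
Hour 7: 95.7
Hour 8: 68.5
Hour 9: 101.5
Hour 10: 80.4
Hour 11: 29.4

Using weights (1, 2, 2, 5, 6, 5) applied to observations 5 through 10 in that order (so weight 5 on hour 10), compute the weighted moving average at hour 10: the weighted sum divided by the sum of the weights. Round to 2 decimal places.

78.16

Weighted sum: 1·60.2 + 2·18.1 + 2·95.7 + 5·68.5 + 6·101.5 + 5·80.4 = 60.2 + 36.2 + 191.4 + 342.5 + 609.0 + 402.0 = 1641.3
Weight total: 1 + 2 + 2 + 5 + 6 + 5 = 21
WMA = 1641.3 / 21 = 78.16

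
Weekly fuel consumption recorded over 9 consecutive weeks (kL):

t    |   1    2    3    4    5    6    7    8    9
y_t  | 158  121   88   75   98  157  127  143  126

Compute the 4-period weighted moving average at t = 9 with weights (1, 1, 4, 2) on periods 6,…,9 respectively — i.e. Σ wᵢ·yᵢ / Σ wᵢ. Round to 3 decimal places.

Weighted sum: 1·157 + 1·127 + 4·143 + 2·126 = 157 + 127 + 572 + 252 = 1108
Weight total: 1 + 1 + 4 + 2 = 8
WMA = 1108 / 8 = 138.500

138.500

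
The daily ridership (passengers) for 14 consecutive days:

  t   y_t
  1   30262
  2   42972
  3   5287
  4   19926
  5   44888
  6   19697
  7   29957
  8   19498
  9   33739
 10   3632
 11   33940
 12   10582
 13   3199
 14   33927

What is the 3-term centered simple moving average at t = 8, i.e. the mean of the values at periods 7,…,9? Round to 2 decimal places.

Sum of periods 7–9: 29957 + 19498 + 33739 = 83194
Divide by 3: 83194 / 3 = 27731.33

27731.33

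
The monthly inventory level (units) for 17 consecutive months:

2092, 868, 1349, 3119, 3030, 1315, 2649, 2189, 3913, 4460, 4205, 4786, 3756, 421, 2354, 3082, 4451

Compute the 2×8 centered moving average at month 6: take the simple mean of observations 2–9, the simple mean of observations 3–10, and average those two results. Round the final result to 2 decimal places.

2528.50

Sum over 2–9: 868 + 1349 + 3119 + 3030 + 1315 + 2649 + 2189 + 3913 = 18432
Sum over 3–10: 1349 + 3119 + 3030 + 1315 + 2649 + 2189 + 3913 + 4460 = 22024
CMA at t=6 = (18432 + 22024) / (2·8) = 40456 / 16 = 2528.50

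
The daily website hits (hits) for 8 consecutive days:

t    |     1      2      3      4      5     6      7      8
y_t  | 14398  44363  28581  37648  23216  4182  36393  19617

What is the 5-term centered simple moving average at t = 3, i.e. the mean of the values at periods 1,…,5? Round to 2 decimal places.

29641.20

Sum of periods 1–5: 14398 + 44363 + 28581 + 37648 + 23216 = 148206
Divide by 5: 148206 / 5 = 29641.20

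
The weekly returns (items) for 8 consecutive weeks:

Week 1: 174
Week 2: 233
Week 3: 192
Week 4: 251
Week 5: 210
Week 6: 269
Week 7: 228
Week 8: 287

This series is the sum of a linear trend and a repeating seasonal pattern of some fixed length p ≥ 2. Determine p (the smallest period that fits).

2

First differences y_{t+1} − y_t: 59, -41, 59, -41, 59, -41, …
The difference pattern repeats every 2 terms and not for any smaller step, so p = 2.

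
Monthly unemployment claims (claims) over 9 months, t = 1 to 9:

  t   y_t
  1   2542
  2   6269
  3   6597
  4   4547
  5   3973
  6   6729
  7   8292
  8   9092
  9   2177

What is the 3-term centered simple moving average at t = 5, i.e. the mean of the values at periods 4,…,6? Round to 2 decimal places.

5083.00

Sum of periods 4–6: 4547 + 3973 + 6729 = 15249
Divide by 3: 15249 / 3 = 5083.00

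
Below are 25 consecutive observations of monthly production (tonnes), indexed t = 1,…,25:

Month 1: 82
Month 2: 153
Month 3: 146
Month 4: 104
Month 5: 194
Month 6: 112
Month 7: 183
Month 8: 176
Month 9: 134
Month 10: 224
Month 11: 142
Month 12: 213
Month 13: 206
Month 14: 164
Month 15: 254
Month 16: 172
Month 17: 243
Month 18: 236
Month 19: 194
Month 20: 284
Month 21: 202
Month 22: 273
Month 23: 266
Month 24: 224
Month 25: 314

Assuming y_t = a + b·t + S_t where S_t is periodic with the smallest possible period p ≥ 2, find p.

5

First differences y_{t+1} − y_t: 71, -7, -42, 90, -82, 71, -7, -42, 90, -82, 71, -7, …
The difference pattern repeats every 5 terms and not for any smaller step, so p = 5.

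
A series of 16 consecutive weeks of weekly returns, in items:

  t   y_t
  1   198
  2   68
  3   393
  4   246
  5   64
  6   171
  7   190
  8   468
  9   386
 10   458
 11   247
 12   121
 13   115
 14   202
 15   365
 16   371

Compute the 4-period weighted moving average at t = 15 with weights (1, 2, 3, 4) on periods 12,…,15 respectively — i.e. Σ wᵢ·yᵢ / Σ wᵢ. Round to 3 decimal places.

Weighted sum: 1·121 + 2·115 + 3·202 + 4·365 = 121 + 230 + 606 + 1460 = 2417
Weight total: 1 + 2 + 3 + 4 = 10
WMA = 2417 / 10 = 241.700

241.700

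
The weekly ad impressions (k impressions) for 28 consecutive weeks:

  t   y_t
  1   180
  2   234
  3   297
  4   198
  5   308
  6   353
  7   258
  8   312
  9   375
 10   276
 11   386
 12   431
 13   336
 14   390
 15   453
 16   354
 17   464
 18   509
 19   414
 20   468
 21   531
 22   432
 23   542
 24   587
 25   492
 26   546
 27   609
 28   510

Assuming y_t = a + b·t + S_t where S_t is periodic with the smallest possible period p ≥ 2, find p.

6

First differences y_{t+1} − y_t: 54, 63, -99, 110, 45, -95, 54, 63, -99, 110, 45, -95, 54, 63, …
The difference pattern repeats every 6 terms and not for any smaller step, so p = 6.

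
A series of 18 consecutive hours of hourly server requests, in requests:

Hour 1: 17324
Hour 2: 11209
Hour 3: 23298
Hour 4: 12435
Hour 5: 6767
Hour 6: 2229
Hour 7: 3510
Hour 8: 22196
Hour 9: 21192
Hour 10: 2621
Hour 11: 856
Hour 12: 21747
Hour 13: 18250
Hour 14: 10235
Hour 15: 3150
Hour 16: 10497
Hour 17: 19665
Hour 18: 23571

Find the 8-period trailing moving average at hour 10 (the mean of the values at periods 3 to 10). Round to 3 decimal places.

11781.000

Sum of periods 3–10: 23298 + 12435 + 6767 + 2229 + 3510 + 22196 + 21192 + 2621 = 94248
Divide by 8: 94248 / 8 = 11781.000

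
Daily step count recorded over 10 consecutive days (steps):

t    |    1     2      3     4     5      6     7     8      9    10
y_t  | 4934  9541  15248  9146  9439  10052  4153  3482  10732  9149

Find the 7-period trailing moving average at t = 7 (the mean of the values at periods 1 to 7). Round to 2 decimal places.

Sum of periods 1–7: 4934 + 9541 + 15248 + 9146 + 9439 + 10052 + 4153 = 62513
Divide by 7: 62513 / 7 = 8930.43

8930.43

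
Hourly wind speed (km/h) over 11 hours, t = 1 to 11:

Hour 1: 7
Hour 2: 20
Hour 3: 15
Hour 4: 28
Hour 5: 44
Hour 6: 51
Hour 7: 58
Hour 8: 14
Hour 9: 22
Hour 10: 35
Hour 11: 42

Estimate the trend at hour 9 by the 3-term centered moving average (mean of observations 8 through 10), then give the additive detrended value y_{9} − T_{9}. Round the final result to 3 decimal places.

Trend T_9 = (14 + 22 + 35) / 3 = 71/3 = 23.66667
Detrended value: 22 − 23.66667 = -1.667

-1.667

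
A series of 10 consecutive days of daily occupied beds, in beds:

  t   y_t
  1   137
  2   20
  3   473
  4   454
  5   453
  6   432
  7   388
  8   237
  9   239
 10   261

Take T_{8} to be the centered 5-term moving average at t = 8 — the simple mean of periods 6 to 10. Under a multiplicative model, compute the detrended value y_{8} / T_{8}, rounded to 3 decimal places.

0.761

Trend T_8 = (432 + 388 + 237 + 239 + 261) / 5 = 1557/5 = 311.40000
Ratio to trend: 237 / 311.40000 = 0.761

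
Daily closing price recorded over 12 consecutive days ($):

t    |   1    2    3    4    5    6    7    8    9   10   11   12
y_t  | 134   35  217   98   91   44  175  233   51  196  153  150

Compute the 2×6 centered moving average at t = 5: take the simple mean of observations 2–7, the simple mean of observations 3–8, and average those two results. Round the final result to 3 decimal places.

Sum over 2–7: 35 + 217 + 98 + 91 + 44 + 175 = 660
Sum over 3–8: 217 + 98 + 91 + 44 + 175 + 233 = 858
CMA at t=5 = (660 + 858) / (2·6) = 1518 / 12 = 126.500

126.500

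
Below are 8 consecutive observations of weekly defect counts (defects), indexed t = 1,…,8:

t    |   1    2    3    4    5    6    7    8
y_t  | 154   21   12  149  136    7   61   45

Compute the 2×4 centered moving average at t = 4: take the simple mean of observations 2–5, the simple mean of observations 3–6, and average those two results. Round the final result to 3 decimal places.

Sum over 2–5: 21 + 12 + 149 + 136 = 318
Sum over 3–6: 12 + 149 + 136 + 7 = 304
CMA at t=4 = (318 + 304) / (2·4) = 622 / 8 = 77.750

77.750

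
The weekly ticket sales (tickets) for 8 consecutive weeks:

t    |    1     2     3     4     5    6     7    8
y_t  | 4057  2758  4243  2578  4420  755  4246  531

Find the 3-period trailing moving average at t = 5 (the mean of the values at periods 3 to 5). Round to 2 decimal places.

Sum of periods 3–5: 4243 + 2578 + 4420 = 11241
Divide by 3: 11241 / 3 = 3747.00

3747.00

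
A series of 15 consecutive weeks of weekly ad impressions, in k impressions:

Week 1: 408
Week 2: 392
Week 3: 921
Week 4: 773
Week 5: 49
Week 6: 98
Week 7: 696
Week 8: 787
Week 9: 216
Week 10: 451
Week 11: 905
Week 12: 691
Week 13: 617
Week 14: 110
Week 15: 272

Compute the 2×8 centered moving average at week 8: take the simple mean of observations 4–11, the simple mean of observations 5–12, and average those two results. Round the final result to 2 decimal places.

Sum over 4–11: 773 + 49 + 98 + 696 + 787 + 216 + 451 + 905 = 3975
Sum over 5–12: 49 + 98 + 696 + 787 + 216 + 451 + 905 + 691 = 3893
CMA at t=8 = (3975 + 3893) / (2·8) = 7868 / 16 = 491.75

491.75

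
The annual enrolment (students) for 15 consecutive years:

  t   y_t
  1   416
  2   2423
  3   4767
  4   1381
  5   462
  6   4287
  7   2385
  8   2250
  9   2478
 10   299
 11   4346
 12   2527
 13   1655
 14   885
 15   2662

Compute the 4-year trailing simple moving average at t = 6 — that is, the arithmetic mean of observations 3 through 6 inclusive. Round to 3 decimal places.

2724.250

Sum of periods 3–6: 4767 + 1381 + 462 + 4287 = 10897
Divide by 4: 10897 / 4 = 2724.250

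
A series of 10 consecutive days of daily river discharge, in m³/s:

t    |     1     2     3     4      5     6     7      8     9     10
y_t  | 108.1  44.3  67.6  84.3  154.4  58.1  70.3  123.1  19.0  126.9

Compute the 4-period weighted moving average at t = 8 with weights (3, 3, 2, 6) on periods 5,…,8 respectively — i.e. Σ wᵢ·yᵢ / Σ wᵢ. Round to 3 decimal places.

108.336

Weighted sum: 3·154.4 + 3·58.1 + 2·70.3 + 6·123.1 = 463.2 + 174.3 + 140.6 + 738.6 = 1516.7
Weight total: 3 + 3 + 2 + 6 = 14
WMA = 1516.7 / 14 = 108.336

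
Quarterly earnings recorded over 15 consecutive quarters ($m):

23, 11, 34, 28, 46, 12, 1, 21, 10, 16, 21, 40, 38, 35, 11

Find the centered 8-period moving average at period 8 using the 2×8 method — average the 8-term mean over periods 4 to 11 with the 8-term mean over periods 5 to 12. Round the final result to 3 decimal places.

20.125

Sum over 4–11: 28 + 46 + 12 + 1 + 21 + 10 + 16 + 21 = 155
Sum over 5–12: 46 + 12 + 1 + 21 + 10 + 16 + 21 + 40 = 167
CMA at t=8 = (155 + 167) / (2·8) = 322 / 16 = 20.125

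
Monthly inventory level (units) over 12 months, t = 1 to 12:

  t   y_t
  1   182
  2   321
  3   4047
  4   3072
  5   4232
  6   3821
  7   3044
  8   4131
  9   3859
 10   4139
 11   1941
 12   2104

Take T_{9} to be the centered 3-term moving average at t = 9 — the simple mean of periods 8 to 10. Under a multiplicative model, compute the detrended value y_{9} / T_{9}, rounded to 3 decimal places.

0.954

Trend T_9 = (4131 + 3859 + 4139) / 3 = 12129/3 = 4043.00000
Ratio to trend: 3859 / 4043.00000 = 0.954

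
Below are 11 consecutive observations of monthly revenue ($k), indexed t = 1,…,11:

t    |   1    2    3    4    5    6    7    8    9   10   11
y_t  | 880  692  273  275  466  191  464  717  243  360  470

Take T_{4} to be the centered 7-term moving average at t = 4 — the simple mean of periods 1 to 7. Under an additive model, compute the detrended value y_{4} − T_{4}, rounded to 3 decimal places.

Trend T_4 = (880 + 692 + 273 + 275 + 466 + 191 + 464) / 7 = 3241/7 = 463.00000
Detrended value: 275 − 463.00000 = -188.000

-188.000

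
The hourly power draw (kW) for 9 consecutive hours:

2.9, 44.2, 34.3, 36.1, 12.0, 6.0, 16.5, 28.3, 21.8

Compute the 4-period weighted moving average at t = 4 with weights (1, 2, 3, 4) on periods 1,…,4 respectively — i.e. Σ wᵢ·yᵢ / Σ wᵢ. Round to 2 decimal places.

Weighted sum: 1·2.9 + 2·44.2 + 3·34.3 + 4·36.1 = 2.9 + 88.4 + 102.9 + 144.4 = 338.6
Weight total: 1 + 2 + 3 + 4 = 10
WMA = 338.6 / 10 = 33.86

33.86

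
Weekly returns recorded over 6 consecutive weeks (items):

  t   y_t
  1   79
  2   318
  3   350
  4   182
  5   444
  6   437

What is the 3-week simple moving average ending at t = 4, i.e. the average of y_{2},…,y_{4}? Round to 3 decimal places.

283.333

Sum of periods 2–4: 318 + 350 + 182 = 850
Divide by 3: 850 / 3 = 283.333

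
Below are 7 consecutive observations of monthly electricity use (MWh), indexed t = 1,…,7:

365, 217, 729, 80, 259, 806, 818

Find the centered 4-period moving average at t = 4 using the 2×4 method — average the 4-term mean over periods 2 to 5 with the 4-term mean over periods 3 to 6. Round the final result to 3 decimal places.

Sum over 2–5: 217 + 729 + 80 + 259 = 1285
Sum over 3–6: 729 + 80 + 259 + 806 = 1874
CMA at t=4 = (1285 + 1874) / (2·4) = 3159 / 8 = 394.875

394.875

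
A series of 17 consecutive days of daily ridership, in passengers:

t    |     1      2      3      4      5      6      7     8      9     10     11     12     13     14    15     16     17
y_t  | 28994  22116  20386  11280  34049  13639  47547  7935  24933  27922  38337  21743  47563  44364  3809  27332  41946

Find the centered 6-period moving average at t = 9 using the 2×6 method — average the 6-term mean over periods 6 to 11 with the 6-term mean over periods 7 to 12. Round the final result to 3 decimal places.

27394.167

Sum over 6–11: 13639 + 47547 + 7935 + 24933 + 27922 + 38337 = 160313
Sum over 7–12: 47547 + 7935 + 24933 + 27922 + 38337 + 21743 = 168417
CMA at t=9 = (160313 + 168417) / (2·6) = 328730 / 12 = 27394.167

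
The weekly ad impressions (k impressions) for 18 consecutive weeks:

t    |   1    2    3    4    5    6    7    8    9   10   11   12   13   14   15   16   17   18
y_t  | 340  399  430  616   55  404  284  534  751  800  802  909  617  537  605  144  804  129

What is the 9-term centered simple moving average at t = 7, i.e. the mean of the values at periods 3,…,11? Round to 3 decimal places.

519.556

Sum of periods 3–11: 430 + 616 + 55 + 404 + 284 + 534 + 751 + 800 + 802 = 4676
Divide by 9: 4676 / 9 = 519.556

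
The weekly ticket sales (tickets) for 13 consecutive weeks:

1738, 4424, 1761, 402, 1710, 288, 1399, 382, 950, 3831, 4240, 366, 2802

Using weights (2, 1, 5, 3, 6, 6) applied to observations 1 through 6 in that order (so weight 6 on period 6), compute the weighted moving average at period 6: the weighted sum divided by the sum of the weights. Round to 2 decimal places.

1299.96

Weighted sum: 2·1738 + 1·4424 + 5·1761 + 3·402 + 6·1710 + 6·288 = 3476 + 4424 + 8805 + 1206 + 10260 + 1728 = 29899
Weight total: 2 + 1 + 5 + 3 + 6 + 6 = 23
WMA = 29899 / 23 = 1299.96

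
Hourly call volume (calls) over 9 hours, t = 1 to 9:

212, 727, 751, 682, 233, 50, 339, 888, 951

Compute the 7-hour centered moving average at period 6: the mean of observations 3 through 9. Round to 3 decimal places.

Sum of periods 3–9: 751 + 682 + 233 + 50 + 339 + 888 + 951 = 3894
Divide by 7: 3894 / 7 = 556.286

556.286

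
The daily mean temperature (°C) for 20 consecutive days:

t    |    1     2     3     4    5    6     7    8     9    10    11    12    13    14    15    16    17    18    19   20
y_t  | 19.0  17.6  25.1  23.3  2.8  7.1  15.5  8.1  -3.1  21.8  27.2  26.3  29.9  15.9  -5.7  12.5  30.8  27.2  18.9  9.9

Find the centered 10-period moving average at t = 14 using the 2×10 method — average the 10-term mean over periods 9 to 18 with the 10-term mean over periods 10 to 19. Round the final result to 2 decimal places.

Sum over 9–18: (-3.1) + 21.8 + 27.2 + 26.3 + 29.9 + 15.9 + (-5.7) + 12.5 + 30.8 + 27.2 = 182.8
Sum over 10–19: 21.8 + 27.2 + 26.3 + 29.9 + 15.9 + (-5.7) + 12.5 + 30.8 + 27.2 + 18.9 = 204.8
CMA at t=14 = (182.8 + 204.8) / (2·10) = 387.6 / 20 = 19.38

19.38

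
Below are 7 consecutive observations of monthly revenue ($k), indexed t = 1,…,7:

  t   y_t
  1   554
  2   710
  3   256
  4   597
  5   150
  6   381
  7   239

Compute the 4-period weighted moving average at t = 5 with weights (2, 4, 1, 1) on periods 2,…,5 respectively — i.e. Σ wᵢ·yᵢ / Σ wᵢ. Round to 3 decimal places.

398.875

Weighted sum: 2·710 + 4·256 + 1·597 + 1·150 = 1420 + 1024 + 597 + 150 = 3191
Weight total: 2 + 4 + 1 + 1 = 8
WMA = 3191 / 8 = 398.875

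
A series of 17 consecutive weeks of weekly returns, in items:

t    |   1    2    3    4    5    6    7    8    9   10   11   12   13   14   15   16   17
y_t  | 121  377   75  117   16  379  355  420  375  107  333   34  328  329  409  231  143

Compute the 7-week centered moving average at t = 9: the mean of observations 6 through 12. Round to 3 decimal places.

Sum of periods 6–12: 379 + 355 + 420 + 375 + 107 + 333 + 34 = 2003
Divide by 7: 2003 / 7 = 286.143

286.143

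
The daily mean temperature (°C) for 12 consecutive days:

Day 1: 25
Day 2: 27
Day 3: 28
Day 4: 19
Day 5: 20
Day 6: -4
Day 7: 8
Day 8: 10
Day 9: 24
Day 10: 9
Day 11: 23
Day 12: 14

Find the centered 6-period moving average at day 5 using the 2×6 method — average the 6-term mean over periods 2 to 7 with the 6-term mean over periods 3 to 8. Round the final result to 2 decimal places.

14.92

Sum over 2–7: 27 + 28 + 19 + 20 + (-4) + 8 = 98
Sum over 3–8: 28 + 19 + 20 + (-4) + 8 + 10 = 81
CMA at t=5 = (98 + 81) / (2·6) = 179 / 12 = 14.92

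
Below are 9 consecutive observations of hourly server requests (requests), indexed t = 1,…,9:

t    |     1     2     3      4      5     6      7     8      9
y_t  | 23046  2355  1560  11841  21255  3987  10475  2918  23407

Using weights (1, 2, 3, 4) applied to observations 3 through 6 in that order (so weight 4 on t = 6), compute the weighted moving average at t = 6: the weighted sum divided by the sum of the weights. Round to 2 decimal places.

Weighted sum: 1·1560 + 2·11841 + 3·21255 + 4·3987 = 1560 + 23682 + 63765 + 15948 = 104955
Weight total: 1 + 2 + 3 + 4 = 10
WMA = 104955 / 10 = 10495.50

10495.50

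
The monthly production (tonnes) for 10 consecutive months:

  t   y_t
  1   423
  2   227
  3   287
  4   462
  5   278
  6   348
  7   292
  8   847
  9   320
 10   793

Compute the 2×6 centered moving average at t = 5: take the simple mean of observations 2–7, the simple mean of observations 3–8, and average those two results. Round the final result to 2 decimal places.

367.33

Sum over 2–7: 227 + 287 + 462 + 278 + 348 + 292 = 1894
Sum over 3–8: 287 + 462 + 278 + 348 + 292 + 847 = 2514
CMA at t=5 = (1894 + 2514) / (2·6) = 4408 / 12 = 367.33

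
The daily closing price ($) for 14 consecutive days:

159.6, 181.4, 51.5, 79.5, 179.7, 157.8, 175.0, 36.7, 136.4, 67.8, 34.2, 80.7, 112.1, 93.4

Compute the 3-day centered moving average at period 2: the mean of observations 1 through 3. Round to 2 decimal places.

130.83

Sum of periods 1–3: 159.6 + 181.4 + 51.5 = 392.5
Divide by 3: 392.5 / 3 = 130.83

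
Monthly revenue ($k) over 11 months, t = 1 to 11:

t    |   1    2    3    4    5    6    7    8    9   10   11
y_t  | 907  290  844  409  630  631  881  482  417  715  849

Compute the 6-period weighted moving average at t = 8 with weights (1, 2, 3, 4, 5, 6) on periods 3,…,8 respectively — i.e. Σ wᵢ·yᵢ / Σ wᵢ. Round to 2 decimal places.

636.81

Weighted sum: 1·844 + 2·409 + 3·630 + 4·631 + 5·881 + 6·482 = 844 + 818 + 1890 + 2524 + 4405 + 2892 = 13373
Weight total: 1 + 2 + 3 + 4 + 5 + 6 = 21
WMA = 13373 / 21 = 636.81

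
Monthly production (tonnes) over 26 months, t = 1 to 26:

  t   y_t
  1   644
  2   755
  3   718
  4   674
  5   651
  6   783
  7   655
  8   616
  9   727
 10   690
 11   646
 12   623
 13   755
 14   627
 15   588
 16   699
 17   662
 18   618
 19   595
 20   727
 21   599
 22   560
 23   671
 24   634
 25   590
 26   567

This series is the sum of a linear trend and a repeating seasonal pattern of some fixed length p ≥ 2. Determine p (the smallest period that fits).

First differences y_{t+1} − y_t: 111, -37, -44, -23, 132, -128, -39, 111, -37, -44, -23, 132, -128, -39, 111, -37, …
The difference pattern repeats every 7 terms and not for any smaller step, so p = 7.

7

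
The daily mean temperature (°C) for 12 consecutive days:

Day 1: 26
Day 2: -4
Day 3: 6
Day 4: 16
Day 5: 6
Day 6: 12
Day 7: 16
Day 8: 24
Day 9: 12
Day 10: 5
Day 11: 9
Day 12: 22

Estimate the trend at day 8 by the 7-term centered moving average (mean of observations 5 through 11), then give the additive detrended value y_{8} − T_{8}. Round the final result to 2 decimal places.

Trend T_8 = (6 + 12 + 16 + 24 + 12 + 5 + 9) / 7 = 84/7 = 12.0000
Detrended value: 24 − 12.0000 = 12.00

12.00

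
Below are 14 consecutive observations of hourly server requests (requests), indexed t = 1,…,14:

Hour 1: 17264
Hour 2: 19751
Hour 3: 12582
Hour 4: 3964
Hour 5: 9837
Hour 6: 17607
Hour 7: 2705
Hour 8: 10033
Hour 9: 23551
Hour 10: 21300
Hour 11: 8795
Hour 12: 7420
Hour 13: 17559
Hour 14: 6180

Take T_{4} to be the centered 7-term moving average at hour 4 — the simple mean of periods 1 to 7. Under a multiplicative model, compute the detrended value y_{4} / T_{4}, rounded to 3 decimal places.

0.331

Trend T_4 = (17264 + 19751 + 12582 + 3964 + 9837 + 17607 + 2705) / 7 = 83710/7 = 11958.57143
Ratio to trend: 3964 / 11958.57143 = 0.331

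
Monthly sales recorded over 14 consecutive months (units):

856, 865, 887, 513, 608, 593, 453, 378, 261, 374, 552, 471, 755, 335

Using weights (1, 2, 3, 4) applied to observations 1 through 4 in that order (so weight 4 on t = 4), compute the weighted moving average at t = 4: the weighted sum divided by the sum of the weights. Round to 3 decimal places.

Weighted sum: 1·856 + 2·865 + 3·887 + 4·513 = 856 + 1730 + 2661 + 2052 = 7299
Weight total: 1 + 2 + 3 + 4 = 10
WMA = 7299 / 10 = 729.900

729.900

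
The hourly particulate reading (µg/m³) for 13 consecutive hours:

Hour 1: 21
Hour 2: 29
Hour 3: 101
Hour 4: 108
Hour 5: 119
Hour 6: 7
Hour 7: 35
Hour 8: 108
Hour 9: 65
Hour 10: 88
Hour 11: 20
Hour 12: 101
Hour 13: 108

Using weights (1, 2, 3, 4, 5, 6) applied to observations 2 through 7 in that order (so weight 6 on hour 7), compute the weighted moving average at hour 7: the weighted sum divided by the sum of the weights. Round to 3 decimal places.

Weighted sum: 1·29 + 2·101 + 3·108 + 4·119 + 5·7 + 6·35 = 29 + 202 + 324 + 476 + 35 + 210 = 1276
Weight total: 1 + 2 + 3 + 4 + 5 + 6 = 21
WMA = 1276 / 21 = 60.762

60.762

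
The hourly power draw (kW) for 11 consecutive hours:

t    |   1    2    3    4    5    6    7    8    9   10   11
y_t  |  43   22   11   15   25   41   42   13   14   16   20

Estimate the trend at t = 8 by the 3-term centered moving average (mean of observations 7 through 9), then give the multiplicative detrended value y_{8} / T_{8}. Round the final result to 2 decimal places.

0.57

Trend T_8 = (42 + 13 + 14) / 3 = 69/3 = 23.0000
Ratio to trend: 13 / 23.0000 = 0.57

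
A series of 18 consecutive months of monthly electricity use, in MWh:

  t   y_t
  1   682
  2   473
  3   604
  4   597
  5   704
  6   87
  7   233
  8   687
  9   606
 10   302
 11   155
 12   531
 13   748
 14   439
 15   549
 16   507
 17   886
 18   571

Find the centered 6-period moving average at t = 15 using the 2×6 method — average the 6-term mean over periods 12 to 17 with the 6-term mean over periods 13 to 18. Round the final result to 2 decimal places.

Sum over 12–17: 531 + 748 + 439 + 549 + 507 + 886 = 3660
Sum over 13–18: 748 + 439 + 549 + 507 + 886 + 571 = 3700
CMA at t=15 = (3660 + 3700) / (2·6) = 7360 / 12 = 613.33

613.33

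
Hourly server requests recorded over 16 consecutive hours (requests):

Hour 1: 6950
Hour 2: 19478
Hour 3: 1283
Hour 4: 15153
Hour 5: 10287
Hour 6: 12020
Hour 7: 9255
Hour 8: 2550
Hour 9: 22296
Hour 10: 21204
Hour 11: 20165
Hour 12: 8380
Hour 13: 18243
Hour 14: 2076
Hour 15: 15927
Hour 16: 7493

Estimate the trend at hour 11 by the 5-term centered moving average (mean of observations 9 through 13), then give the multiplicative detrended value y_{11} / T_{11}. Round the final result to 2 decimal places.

Trend T_11 = (22296 + 21204 + 20165 + 8380 + 18243) / 5 = 90288/5 = 18057.6000
Ratio to trend: 20165 / 18057.6000 = 1.12

1.12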